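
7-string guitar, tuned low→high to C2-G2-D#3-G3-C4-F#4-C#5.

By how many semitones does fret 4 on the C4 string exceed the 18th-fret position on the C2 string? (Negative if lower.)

10 semitones

C4 at fret 4 → E4 (MIDI 64); C2 at fret 18 → F#3 (MIDI 54).
64 − 54 = 10, so the two pitches are 10 semitones apart.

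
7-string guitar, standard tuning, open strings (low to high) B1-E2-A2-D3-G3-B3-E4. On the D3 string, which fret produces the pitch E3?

2

E3 is 2 semitones above the open D3 (D–D#–E), so it sits at fret 2.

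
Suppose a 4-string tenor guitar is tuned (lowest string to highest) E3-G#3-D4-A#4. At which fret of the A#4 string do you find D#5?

D#5 is 5 semitones above the open A#4 (A#–B–C–C#–D–D#), so it sits at fret 5.

5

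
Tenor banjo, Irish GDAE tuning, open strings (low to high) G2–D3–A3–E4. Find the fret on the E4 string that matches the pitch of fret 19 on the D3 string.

5

D3 at fret 19 is D3 + 19 semitones = A4.
The open E4 string is 14 semitones above the open D3, so the same pitch on the E4 string lies at fret 19 − 14 = 5.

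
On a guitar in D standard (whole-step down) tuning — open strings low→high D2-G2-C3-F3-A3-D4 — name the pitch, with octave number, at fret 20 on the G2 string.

G2 is MIDI 43. Adding 20 gives 63, which is D♯4.
(Equivalently spelled E♭4.)

D♯4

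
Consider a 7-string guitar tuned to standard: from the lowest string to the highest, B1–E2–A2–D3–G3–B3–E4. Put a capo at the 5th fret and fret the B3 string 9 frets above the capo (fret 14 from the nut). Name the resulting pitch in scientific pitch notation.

C#5

The capo raises the open B3 by 5 semitones to E4; fretting 9 more gives B3 + 5 + 9 = B3 + 14 semitones = C#5.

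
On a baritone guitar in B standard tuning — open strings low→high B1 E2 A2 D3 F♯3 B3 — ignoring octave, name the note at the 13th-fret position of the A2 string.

A2 is MIDI 45. Adding 13 gives 58; 58 mod 12 = 10, i.e. A♯.
(Equivalently spelled B♭.)

A♯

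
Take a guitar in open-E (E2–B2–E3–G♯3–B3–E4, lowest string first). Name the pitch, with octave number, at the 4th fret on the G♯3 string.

Each fret is one semitone, so G♯3 + 4 = C4.

C4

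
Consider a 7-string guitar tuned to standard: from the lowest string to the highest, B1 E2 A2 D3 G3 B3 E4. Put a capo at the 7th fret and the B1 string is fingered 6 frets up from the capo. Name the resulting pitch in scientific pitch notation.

The capo raises the open B1 by 7 semitones to F♯2; fretting 6 more gives B1 + 7 + 6 = B1 + 13 semitones = C3.

C3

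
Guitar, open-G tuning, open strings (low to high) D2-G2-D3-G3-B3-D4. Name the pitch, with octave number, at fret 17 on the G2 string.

C4

The open G2 string plus 17 semitones: G–G#–A–A#–…–A#–B–C.
The walk passes from B into C 2 times, so the octave number goes from 2 to 4.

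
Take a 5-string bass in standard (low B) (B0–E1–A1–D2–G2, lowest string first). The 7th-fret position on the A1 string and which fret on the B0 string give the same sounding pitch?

17

Fret 7 on A1 is MIDI 33 + 7 = 40 (E2). On the B0 string (open MIDI 23), that pitch is 40 − 23 = fret 17.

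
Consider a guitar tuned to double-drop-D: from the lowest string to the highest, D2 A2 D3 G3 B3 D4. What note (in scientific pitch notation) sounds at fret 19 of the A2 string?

E4

A2 is MIDI 45. Adding 19 gives 64, which is E4.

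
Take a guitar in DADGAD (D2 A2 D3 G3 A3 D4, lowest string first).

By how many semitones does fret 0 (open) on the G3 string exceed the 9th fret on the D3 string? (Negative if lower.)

-4 semitones

G3 at fret 0 → G3 (MIDI 55); D3 at fret 9 → B3 (MIDI 59).
55 − 59 = -4, so the two pitches are 4 semitones apart.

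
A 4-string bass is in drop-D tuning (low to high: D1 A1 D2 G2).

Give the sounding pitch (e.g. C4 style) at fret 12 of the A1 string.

The open A1 string plus 12 semitones: A–A#–B–C–…–G–G#–A.
The walk passes from B into C once, so the octave number goes from 1 to 2.

A2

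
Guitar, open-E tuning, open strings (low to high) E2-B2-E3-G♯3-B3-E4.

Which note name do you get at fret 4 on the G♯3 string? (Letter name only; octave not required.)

The open G♯3 string plus 4 semitones: G#–A–A#–B–C.

C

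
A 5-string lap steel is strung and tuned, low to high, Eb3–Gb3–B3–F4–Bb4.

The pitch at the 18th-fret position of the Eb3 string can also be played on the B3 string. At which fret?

10

Eb3 at fret 18 is Eb3 + 18 semitones = A4.
The open B3 string is 8 semitones above the open Eb3, so the same pitch on the B3 string lies at fret 18 − 8 = 10.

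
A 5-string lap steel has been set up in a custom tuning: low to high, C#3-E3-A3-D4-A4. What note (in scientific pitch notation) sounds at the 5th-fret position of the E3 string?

E3 is MIDI 52. Adding 5 gives 57, which is A3.

A3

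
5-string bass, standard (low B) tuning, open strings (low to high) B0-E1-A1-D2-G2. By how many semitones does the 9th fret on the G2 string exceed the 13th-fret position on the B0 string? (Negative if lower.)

G2 at fret 9 → E3 (MIDI 52); B0 at fret 13 → C2 (MIDI 36).
52 − 36 = 16, so the two pitches are 16 semitones apart.

16 semitones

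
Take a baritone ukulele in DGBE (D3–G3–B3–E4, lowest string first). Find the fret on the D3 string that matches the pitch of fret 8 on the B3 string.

17

Fret 8 on B3 is MIDI 59 + 8 = 67 (G4). On the D3 string (open MIDI 50), that pitch is 67 − 50 = fret 17.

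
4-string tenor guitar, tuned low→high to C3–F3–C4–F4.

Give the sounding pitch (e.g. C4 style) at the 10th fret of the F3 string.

Each fret is one semitone, so F3 + 10 = D♯4.
(Equivalently spelled E♭4.)

D♯4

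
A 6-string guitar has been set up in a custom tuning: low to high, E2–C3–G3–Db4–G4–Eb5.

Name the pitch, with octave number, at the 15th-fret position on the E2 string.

G3

The open E2 string plus 15 semitones: E–F–Gb–G–…–F–Gb–G.
The walk passes from B into C once, so the octave number goes from 2 to 3.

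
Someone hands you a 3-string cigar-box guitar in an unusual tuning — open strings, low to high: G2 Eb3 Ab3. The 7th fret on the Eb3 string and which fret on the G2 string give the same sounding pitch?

15

Fret 7 on Eb3 is MIDI 51 + 7 = 58 (Bb3). On the G2 string (open MIDI 43), that pitch is 58 − 43 = fret 15.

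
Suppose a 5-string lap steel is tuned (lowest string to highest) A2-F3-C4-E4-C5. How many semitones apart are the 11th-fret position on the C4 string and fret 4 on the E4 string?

3 semitones

C4 at fret 11 → B4 (MIDI 71); E4 at fret 4 → G#4 (MIDI 68).
71 − 68 = 3, so the two pitches are 3 semitones apart, with B4 the higher.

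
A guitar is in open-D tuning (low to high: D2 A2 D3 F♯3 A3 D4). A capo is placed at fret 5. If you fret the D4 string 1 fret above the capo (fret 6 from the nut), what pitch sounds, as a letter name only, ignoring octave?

The capo raises the open D4 by 5 semitones to G4; fretting 1 more gives D4 + 5 + 1 = D4 + 6 semitones, landing on G♯.
(Also written A♭.)

G♯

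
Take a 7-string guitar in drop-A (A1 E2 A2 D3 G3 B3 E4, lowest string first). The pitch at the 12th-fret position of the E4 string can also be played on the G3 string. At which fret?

Fret 12 on E4 is MIDI 64 + 12 = 76 (E5). On the G3 string (open MIDI 55), that pitch is 76 − 55 = fret 21.

21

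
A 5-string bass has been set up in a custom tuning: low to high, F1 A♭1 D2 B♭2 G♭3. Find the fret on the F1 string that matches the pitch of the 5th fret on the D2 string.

D2 at fret 5 is D2 + 5 semitones = G2.
The open F1 string is 9 semitones below the open D2, so the same pitch on the F1 string lies at fret 5 + 9 = 14.

14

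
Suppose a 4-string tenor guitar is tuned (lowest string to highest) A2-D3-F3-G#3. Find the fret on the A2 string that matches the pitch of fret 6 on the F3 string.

14

Fret 6 on F3 is MIDI 53 + 6 = 59 (B3). On the A2 string (open MIDI 45), that pitch is 59 − 45 = fret 14.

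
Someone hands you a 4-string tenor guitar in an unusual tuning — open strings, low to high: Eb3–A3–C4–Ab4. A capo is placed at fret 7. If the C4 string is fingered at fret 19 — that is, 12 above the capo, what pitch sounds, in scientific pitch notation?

The capo raises the open C4 by 7 semitones to G4; fretting 12 more gives C4 + 7 + 12 = C4 + 19 semitones = G5.

G5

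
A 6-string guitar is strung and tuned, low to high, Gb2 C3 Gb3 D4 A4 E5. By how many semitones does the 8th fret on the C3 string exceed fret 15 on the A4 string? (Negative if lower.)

C3 at fret 8 → Ab3 (MIDI 56); A4 at fret 15 → C6 (MIDI 84).
56 − 84 = -28, so the two pitches are 28 semitones apart.

-28 semitones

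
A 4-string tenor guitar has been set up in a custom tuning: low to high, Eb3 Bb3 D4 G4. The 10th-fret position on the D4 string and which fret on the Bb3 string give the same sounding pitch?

Fret 10 on D4 is MIDI 62 + 10 = 72 (C5). On the Bb3 string (open MIDI 58), that pitch is 72 − 58 = fret 14.

14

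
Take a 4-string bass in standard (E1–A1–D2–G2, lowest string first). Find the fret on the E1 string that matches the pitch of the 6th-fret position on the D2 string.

16

D2 at fret 6 is D2 + 6 semitones = G#2.
The open E1 string is 10 semitones below the open D2, so the same pitch on the E1 string lies at fret 6 + 10 = 16.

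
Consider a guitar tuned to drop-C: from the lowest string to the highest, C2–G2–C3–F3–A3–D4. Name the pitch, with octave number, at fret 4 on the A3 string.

Each fret is one semitone, so A3 + 4 = C#4.
(Equivalently spelled Db4.)

C#4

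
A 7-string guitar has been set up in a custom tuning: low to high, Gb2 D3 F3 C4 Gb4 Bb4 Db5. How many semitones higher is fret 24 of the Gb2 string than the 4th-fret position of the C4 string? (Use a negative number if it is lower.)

Gb2 at fret 24 → Gb4 (MIDI 66); C4 at fret 4 → E4 (MIDI 64).
66 − 64 = 2, so the two pitches are 2 semitones apart.

2 semitones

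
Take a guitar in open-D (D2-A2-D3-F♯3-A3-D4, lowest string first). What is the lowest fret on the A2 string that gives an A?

0

From A2, count semitones up the chromatic scale until reaching A: A — 0 steps.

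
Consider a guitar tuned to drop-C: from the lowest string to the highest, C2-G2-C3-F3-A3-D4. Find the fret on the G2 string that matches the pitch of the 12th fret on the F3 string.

22

F3 at fret 12 is F3 + 12 semitones = F4.
The open G2 string is 10 semitones below the open F3, so the same pitch on the G2 string lies at fret 12 + 10 = 22.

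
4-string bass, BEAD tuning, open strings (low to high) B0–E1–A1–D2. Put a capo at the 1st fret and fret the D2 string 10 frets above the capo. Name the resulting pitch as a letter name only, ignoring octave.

The capo raises the open D2 by 1 semitone to D#2; fretting 10 more gives D2 + 1 + 10 = D2 + 11 semitones, landing on C#.

C#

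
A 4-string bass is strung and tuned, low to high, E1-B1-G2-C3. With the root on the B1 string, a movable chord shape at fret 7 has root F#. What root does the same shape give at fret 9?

Moving from fret 7 to fret 9 shifts the root by 2 semitones.
F# up 2 semitones is G#.

G#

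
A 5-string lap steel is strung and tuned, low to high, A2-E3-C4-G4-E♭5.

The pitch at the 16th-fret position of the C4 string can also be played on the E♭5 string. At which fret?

1

Fret 16 on C4 is MIDI 60 + 16 = 76 (E5). On the E♭5 string (open MIDI 75), that pitch is 76 − 75 = fret 1.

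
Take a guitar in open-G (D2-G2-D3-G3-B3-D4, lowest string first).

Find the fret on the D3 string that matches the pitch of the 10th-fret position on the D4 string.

22

Fret 10 on D4 is MIDI 62 + 10 = 72 (C5). On the D3 string (open MIDI 50), that pitch is 72 − 50 = fret 22.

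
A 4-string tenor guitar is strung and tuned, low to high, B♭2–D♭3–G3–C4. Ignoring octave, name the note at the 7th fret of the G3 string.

The open G3 string plus 7 semitones: G–Ab–A–Bb–B–C–Db–D.

D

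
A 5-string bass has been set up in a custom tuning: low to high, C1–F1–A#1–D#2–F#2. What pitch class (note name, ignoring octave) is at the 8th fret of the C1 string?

G#

Each fret is one semitone, so C1 + 8 = G#.
(Equivalently spelled Ab.)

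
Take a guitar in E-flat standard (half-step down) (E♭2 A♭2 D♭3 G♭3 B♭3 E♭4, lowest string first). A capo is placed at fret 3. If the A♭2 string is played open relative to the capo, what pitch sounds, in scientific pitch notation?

The capo raises the open A♭2 by 3 semitones to B2; fretting 0 more gives A♭2 + 3 + 0 = A♭2 + 3 semitones = B2.

B2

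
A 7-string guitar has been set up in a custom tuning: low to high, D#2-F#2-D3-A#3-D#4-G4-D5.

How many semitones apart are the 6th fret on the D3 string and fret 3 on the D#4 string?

D3 at fret 6 → G#3 (MIDI 56); D#4 at fret 3 → F#4 (MIDI 66).
56 − 66 = -10, so the two pitches are 10 semitones apart, with F#4 the higher.

10 semitones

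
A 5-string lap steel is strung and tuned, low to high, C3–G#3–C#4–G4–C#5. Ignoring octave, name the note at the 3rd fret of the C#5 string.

E

The open C#5 string plus 3 semitones: C#–D–D#–E.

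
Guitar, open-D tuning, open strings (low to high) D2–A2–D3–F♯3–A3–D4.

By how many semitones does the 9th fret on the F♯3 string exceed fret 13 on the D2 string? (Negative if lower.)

F♯3 at fret 9 → D♯4 (MIDI 63); D2 at fret 13 → D♯3 (MIDI 51).
63 − 51 = 12, so the two pitches are 12 semitones apart.

12 semitones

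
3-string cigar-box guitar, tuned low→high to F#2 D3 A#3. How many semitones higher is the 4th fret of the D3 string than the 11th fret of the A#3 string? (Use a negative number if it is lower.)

D3 at fret 4 → F#3 (MIDI 54); A#3 at fret 11 → A4 (MIDI 69).
54 − 69 = -15, so the two pitches are 15 semitones apart.

-15 semitones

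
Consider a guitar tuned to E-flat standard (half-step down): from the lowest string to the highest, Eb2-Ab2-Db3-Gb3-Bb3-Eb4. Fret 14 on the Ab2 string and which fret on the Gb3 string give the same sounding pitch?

4

Fret 14 on Ab2 is MIDI 44 + 14 = 58 (Bb3). On the Gb3 string (open MIDI 54), that pitch is 58 − 54 = fret 4.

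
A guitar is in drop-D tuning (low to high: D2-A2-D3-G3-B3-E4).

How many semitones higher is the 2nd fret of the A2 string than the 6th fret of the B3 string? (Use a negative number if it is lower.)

A2 at fret 2 → B2 (MIDI 47); B3 at fret 6 → F4 (MIDI 65).
47 − 65 = -18, so the two pitches are 18 semitones apart.

-18 semitones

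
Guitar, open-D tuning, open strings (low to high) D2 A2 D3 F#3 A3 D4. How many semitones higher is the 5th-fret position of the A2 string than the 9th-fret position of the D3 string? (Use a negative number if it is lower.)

A2 at fret 5 → D3 (MIDI 50); D3 at fret 9 → B3 (MIDI 59).
50 − 59 = -9, so the two pitches are 9 semitones apart.

-9 semitones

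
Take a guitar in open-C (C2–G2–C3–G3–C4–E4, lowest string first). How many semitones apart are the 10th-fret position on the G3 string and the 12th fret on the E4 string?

11 semitones

G3 at fret 10 → F4 (MIDI 65); E4 at fret 12 → E5 (MIDI 76).
65 − 76 = -11, so the two pitches are 11 semitones apart, with E5 the higher.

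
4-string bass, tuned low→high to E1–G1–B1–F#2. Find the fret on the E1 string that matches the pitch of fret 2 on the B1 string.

B1 at fret 2 is B1 + 2 semitones = C#2.
The open E1 string is 7 semitones below the open B1, so the same pitch on the E1 string lies at fret 2 + 7 = 9.

9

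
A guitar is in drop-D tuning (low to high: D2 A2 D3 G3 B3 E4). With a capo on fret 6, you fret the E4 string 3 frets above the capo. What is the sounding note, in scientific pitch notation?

C#5

The capo raises the open E4 by 6 semitones to A#4; fretting 3 more gives E4 + 6 + 3 = E4 + 9 semitones = C#5.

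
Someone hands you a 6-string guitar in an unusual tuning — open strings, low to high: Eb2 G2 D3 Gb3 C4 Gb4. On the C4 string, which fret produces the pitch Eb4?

3

Eb4 is 3 semitones above the open C4 (C–Db–D–Eb), so it sits at fret 3.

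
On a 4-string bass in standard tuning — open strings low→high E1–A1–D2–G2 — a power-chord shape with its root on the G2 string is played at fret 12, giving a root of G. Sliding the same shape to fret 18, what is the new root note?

Moving from fret 12 to fret 18 shifts the root by 6 semitones.
G up 6 semitones is C♯.

C♯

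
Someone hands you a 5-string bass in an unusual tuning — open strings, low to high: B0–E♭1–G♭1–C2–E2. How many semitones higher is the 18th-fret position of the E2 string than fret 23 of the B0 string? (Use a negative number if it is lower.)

12 semitones

E2 at fret 18 → B♭3 (MIDI 58); B0 at fret 23 → B♭2 (MIDI 46).
58 − 46 = 12, so the two pitches are 12 semitones apart.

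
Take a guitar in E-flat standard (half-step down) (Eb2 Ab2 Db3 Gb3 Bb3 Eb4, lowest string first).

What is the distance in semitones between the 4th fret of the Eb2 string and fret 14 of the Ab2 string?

15 semitones

Eb2 at fret 4 → G2 (MIDI 43); Ab2 at fret 14 → Bb3 (MIDI 58).
43 − 58 = -15, so the two pitches are 15 semitones apart, with Bb3 the higher.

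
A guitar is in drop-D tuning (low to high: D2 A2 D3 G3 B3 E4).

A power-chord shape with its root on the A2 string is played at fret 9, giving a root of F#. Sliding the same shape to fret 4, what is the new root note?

Moving from fret 9 to fret 4 shifts the root by -5 semitones.
F# down 5 semitones is C#.

C#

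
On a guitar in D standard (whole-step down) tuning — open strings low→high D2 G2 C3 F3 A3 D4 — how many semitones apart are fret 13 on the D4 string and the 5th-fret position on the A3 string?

D4 at fret 13 → D#5 (MIDI 75); A3 at fret 5 → D4 (MIDI 62).
75 − 62 = 13, so the two pitches are 13 semitones apart, with D#5 the higher.

13 semitones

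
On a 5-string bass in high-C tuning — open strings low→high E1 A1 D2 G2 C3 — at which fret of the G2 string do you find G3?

G3 is 12 semitones above the open G2 (G–G#–A–A#–…–F–F#–G), so it sits at fret 12.

12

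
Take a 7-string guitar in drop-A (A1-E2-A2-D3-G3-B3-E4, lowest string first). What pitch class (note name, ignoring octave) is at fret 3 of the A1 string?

A1 is MIDI 33. Adding 3 gives 36; 36 mod 12 = 0, i.e. C.

C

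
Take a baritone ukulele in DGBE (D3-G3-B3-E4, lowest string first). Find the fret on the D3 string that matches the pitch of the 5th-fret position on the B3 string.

14

Fret 5 on B3 is MIDI 59 + 5 = 64 (E4). On the D3 string (open MIDI 50), that pitch is 64 − 50 = fret 14.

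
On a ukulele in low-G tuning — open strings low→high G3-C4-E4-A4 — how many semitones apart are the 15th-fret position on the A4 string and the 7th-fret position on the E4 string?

13 semitones

A4 at fret 15 → C6 (MIDI 84); E4 at fret 7 → B4 (MIDI 71).
84 − 71 = 13, so the two pitches are 13 semitones apart, with C6 the higher.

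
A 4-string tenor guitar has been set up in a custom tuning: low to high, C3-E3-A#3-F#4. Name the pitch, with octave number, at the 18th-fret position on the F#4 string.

C6

The open F#4 string plus 18 semitones: F#–G–G#–A–…–A#–B–C.
The walk passes from B into C 2 times, so the octave number goes from 4 to 6.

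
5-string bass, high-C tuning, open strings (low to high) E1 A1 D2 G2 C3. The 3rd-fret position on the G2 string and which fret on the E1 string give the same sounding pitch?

Fret 3 on G2 is MIDI 43 + 3 = 46 (A#2). On the E1 string (open MIDI 28), that pitch is 46 − 28 = fret 18.

18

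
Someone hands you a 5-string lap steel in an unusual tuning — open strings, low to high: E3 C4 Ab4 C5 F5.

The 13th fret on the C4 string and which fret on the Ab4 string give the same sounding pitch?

C4 at fret 13 is C4 + 13 semitones = Db5.
The open Ab4 string is 8 semitones above the open C4, so the same pitch on the Ab4 string lies at fret 13 − 8 = 5.

5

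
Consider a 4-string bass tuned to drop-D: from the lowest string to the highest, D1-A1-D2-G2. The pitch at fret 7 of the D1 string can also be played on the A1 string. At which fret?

0

Fret 7 on D1 is MIDI 26 + 7 = 33 (A1). On the A1 string (open MIDI 33), that pitch is 33 − 33 = fret 0.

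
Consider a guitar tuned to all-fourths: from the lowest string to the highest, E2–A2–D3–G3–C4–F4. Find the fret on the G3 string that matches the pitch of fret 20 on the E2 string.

E2 at fret 20 is E2 + 20 semitones = C4.
The open G3 string is 15 semitones above the open E2, so the same pitch on the G3 string lies at fret 20 − 15 = 5.

5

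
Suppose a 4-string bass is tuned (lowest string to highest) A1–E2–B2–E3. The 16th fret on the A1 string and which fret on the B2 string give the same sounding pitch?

Fret 16 on A1 is MIDI 33 + 16 = 49 (C♯3). On the B2 string (open MIDI 47), that pitch is 49 − 47 = fret 2.

2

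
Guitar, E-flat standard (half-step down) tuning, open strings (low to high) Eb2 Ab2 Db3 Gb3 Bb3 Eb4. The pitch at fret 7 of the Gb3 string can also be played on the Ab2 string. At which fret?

Gb3 at fret 7 is Gb3 + 7 semitones = Db4.
The open Ab2 string is 10 semitones below the open Gb3, so the same pitch on the Ab2 string lies at fret 7 + 10 = 17.

17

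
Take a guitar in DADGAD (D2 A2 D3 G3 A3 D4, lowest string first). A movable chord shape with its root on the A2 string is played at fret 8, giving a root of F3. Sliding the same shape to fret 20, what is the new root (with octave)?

Moving from fret 8 to fret 20 shifts the root by 12 semitones.
F3 up 12 semitones is F4.

F4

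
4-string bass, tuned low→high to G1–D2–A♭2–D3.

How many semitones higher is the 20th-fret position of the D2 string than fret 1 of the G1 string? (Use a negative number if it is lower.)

26 semitones

D2 at fret 20 → B♭3 (MIDI 58); G1 at fret 1 → A♭1 (MIDI 32).
58 − 32 = 26, so the two pitches are 26 semitones apart.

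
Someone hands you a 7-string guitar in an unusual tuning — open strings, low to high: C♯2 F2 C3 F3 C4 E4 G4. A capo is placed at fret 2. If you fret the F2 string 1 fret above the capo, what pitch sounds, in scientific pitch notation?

G♯2

The capo raises the open F2 by 2 semitones to G2; fretting 1 more gives F2 + 2 + 1 = F2 + 3 semitones = G♯2.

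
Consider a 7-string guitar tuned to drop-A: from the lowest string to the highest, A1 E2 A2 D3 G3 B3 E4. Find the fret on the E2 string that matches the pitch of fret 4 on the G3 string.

19

Fret 4 on G3 is MIDI 55 + 4 = 59 (B3). On the E2 string (open MIDI 40), that pitch is 59 − 40 = fret 19.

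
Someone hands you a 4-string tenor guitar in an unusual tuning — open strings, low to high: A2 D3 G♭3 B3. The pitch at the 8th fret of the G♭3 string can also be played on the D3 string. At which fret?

12

G♭3 at fret 8 is G♭3 + 8 semitones = D4.
The open D3 string is 4 semitones below the open G♭3, so the same pitch on the D3 string lies at fret 8 + 4 = 12.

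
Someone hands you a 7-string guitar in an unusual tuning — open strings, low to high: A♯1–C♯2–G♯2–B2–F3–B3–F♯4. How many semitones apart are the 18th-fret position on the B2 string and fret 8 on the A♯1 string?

B2 at fret 18 → F4 (MIDI 65); A♯1 at fret 8 → F♯2 (MIDI 42).
65 − 42 = 23, so the two pitches are 23 semitones apart, with F4 the higher.

23 semitones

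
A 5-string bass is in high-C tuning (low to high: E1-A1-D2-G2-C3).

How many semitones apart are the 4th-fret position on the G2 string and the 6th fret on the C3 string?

G2 at fret 4 → B2 (MIDI 47); C3 at fret 6 → F#3 (MIDI 54).
47 − 54 = -7, so the two pitches are 7 semitones apart, with F#3 the higher.

7 semitones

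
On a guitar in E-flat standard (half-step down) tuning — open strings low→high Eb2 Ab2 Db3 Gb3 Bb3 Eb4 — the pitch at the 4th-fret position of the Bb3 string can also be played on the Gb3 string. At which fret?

Fret 4 on Bb3 is MIDI 58 + 4 = 62 (D4). On the Gb3 string (open MIDI 54), that pitch is 62 − 54 = fret 8.

8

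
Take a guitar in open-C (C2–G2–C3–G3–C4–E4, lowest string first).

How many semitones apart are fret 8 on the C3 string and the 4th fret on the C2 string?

16 semitones

C3 at fret 8 → G♯3 (MIDI 56); C2 at fret 4 → E2 (MIDI 40).
56 − 40 = 16, so the two pitches are 16 semitones apart, with G♯3 the higher.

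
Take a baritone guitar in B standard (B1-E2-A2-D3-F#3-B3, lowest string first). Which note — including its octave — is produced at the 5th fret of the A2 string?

D3

The open A2 string plus 5 semitones: A–A#–B–C–C#–D.
The walk passes from B into C once, so the octave number goes from 2 to 3.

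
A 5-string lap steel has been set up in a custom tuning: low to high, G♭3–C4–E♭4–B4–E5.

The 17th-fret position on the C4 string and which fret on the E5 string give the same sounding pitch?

C4 at fret 17 is C4 + 17 semitones = F5.
The open E5 string is 16 semitones above the open C4, so the same pitch on the E5 string lies at fret 17 − 16 = 1.

1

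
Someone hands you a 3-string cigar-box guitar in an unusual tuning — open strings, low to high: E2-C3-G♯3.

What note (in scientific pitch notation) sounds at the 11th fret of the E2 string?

D♯3

Each fret is one semitone, so E2 + 11 = D♯3.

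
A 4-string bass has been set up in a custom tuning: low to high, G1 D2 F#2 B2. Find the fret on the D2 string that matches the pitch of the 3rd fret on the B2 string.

12

B2 at fret 3 is B2 + 3 semitones = D3.
The open D2 string is 9 semitones below the open B2, so the same pitch on the D2 string lies at fret 3 + 9 = 12.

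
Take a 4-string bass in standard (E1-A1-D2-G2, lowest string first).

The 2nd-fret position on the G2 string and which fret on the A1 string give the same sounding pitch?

Fret 2 on G2 is MIDI 43 + 2 = 45 (A2). On the A1 string (open MIDI 33), that pitch is 45 − 33 = fret 12.

12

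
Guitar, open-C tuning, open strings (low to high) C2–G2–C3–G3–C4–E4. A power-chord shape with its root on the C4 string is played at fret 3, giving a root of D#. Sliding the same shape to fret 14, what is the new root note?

D

Moving from fret 3 to fret 14 shifts the root by 11 semitones.
D# up 11 semitones is D.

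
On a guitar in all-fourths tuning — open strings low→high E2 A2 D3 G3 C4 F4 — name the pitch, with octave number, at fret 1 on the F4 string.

Each fret is one semitone, so F4 + 1 = F#4.

F#4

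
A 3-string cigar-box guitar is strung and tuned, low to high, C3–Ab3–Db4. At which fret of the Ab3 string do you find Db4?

5

Db4 is 5 semitones above the open Ab3 (Ab–A–Bb–B–C–Db), so it sits at fret 5.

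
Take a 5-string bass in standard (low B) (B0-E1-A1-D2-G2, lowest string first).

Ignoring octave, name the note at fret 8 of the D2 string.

Each fret is one semitone, so D2 + 8 = A#.

A#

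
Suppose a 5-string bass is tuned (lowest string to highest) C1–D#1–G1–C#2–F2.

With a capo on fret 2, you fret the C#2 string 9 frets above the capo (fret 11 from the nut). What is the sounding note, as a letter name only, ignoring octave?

C

The capo raises the open C#2 by 2 semitones to D#2; fretting 9 more gives C#2 + 2 + 9 = C#2 + 11 semitones, landing on C.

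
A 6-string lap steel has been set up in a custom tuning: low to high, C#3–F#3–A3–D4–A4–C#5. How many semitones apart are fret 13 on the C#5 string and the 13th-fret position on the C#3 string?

C#5 at fret 13 → D6 (MIDI 86); C#3 at fret 13 → D4 (MIDI 62).
86 − 62 = 24, so the two pitches are 24 semitones apart, with D6 the higher.

24 semitones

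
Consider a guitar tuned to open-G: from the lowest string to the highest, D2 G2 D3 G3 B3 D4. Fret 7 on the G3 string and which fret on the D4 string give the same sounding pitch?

G3 at fret 7 is G3 + 7 semitones = D4.
The open D4 string is 7 semitones above the open G3, so the same pitch on the D4 string lies at fret 7 − 7 = 0.

0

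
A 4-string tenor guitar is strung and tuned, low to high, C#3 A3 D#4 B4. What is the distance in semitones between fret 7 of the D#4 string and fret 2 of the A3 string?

11 semitones

D#4 at fret 7 → A#4 (MIDI 70); A3 at fret 2 → B3 (MIDI 59).
70 − 59 = 11, so the two pitches are 11 semitones apart, with A#4 the higher.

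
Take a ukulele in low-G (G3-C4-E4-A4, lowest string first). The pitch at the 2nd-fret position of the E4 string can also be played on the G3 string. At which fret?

Fret 2 on E4 is MIDI 64 + 2 = 66 (F#4). On the G3 string (open MIDI 55), that pitch is 66 − 55 = fret 11.

11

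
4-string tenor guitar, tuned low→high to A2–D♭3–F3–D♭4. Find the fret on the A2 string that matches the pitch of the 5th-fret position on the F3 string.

Fret 5 on F3 is MIDI 53 + 5 = 58 (B♭3). On the A2 string (open MIDI 45), that pitch is 58 − 45 = fret 13.

13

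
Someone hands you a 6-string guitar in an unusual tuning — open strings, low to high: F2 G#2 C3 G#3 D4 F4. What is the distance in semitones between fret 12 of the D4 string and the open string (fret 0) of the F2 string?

33 semitones

D4 at fret 12 → D5 (MIDI 74); F2 at fret 0 → F2 (MIDI 41).
74 − 41 = 33, so the two pitches are 33 semitones apart, with D5 the higher.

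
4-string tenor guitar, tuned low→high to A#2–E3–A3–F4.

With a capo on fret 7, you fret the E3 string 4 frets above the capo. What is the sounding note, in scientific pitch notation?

D#4

The capo raises the open E3 by 7 semitones to B3; fretting 4 more gives E3 + 7 + 4 = E3 + 11 semitones = D#4.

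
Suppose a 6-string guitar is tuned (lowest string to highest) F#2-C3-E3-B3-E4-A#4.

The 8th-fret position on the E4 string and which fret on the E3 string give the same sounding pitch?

Fret 8 on E4 is MIDI 64 + 8 = 72 (C5). On the E3 string (open MIDI 52), that pitch is 72 − 52 = fret 20.

20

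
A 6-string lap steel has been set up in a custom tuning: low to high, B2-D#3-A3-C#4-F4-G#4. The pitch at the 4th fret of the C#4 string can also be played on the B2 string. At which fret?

18

C#4 at fret 4 is C#4 + 4 semitones = F4.
The open B2 string is 14 semitones below the open C#4, so the same pitch on the B2 string lies at fret 4 + 14 = 18.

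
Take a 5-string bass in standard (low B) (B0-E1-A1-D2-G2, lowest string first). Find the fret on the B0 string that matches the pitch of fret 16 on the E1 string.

21

E1 at fret 16 is E1 + 16 semitones = G♯2.
The open B0 string is 5 semitones below the open E1, so the same pitch on the B0 string lies at fret 16 + 5 = 21.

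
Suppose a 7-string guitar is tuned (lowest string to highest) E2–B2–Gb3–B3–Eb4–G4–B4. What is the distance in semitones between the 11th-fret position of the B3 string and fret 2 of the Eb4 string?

5 semitones

B3 at fret 11 → Bb4 (MIDI 70); Eb4 at fret 2 → F4 (MIDI 65).
70 − 65 = 5, so the two pitches are 5 semitones apart, with Bb4 the higher.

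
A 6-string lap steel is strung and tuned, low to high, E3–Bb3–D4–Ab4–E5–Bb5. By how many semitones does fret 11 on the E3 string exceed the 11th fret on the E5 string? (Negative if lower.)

-24 semitones

E3 at fret 11 → Eb4 (MIDI 63); E5 at fret 11 → Eb6 (MIDI 87).
63 − 87 = -24, so the two pitches are 24 semitones apart.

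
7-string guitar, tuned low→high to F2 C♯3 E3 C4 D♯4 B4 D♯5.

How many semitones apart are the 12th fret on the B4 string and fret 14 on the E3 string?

17 semitones

B4 at fret 12 → B5 (MIDI 83); E3 at fret 14 → F♯4 (MIDI 66).
83 − 66 = 17, so the two pitches are 17 semitones apart, with B5 the higher.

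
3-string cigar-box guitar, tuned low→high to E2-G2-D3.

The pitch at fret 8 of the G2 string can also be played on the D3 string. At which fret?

1

Fret 8 on G2 is MIDI 43 + 8 = 51 (Eb3). On the D3 string (open MIDI 50), that pitch is 51 − 50 = fret 1.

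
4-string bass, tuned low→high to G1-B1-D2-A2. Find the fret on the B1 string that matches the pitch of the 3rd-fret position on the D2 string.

6

D2 at fret 3 is D2 + 3 semitones = F2.
The open B1 string is 3 semitones below the open D2, so the same pitch on the B1 string lies at fret 3 + 3 = 6.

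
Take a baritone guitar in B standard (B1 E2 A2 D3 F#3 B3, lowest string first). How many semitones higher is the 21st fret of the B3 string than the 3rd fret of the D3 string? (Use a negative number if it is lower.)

B3 at fret 21 → G#5 (MIDI 80); D3 at fret 3 → F3 (MIDI 53).
80 − 53 = 27, so the two pitches are 27 semitones apart.

27 semitones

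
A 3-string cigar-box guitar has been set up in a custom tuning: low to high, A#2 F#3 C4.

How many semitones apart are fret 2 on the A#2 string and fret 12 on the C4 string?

24 semitones

A#2 at fret 2 → C3 (MIDI 48); C4 at fret 12 → C5 (MIDI 72).
48 − 72 = -24, so the two pitches are 24 semitones apart, with C5 the higher.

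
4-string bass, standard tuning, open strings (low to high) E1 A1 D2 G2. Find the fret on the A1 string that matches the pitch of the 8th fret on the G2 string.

18

Fret 8 on G2 is MIDI 43 + 8 = 51 (D#3). On the A1 string (open MIDI 33), that pitch is 51 − 33 = fret 18.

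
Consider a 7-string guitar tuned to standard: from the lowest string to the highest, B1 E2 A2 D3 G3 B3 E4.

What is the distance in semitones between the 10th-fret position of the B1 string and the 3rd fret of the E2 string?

2 semitones

B1 at fret 10 → A2 (MIDI 45); E2 at fret 3 → G2 (MIDI 43).
45 − 43 = 2, so the two pitches are 2 semitones apart, with A2 the higher.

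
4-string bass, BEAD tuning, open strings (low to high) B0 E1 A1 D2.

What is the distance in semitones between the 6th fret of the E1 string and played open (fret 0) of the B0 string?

E1 at fret 6 → A#1 (MIDI 34); B0 at fret 0 → B0 (MIDI 23).
34 − 23 = 11, so the two pitches are 11 semitones apart, with A#1 the higher.

11 semitones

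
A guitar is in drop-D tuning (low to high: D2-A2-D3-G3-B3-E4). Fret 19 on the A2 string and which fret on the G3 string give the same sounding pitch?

Fret 19 on A2 is MIDI 45 + 19 = 64 (E4). On the G3 string (open MIDI 55), that pitch is 64 − 55 = fret 9.

9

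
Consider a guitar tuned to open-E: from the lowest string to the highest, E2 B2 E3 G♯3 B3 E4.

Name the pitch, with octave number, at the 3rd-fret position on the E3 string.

Each fret is one semitone, so E3 + 3 = G3.

G3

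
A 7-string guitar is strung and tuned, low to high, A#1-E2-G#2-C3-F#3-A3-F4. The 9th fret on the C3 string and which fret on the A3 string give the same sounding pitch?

C3 at fret 9 is C3 + 9 semitones = A3.
The open A3 string is 9 semitones above the open C3, so the same pitch on the A3 string lies at fret 9 − 9 = 0.

0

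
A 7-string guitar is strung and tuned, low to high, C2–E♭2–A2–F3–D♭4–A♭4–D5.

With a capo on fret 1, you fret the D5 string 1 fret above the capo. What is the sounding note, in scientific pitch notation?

The capo raises the open D5 by 1 semitone to E♭5; fretting 1 more gives D5 + 1 + 1 = D5 + 2 semitones = E5.

E5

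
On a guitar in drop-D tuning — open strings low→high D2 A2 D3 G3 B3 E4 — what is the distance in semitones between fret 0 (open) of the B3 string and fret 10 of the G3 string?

6 semitones

B3 at fret 0 → B3 (MIDI 59); G3 at fret 10 → F4 (MIDI 65).
59 − 65 = -6, so the two pitches are 6 semitones apart, with F4 the higher.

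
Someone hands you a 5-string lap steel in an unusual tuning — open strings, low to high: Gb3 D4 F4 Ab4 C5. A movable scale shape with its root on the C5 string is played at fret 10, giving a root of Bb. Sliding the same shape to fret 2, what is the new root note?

Moving from fret 10 to fret 2 shifts the root by -8 semitones.
Bb down 8 semitones is D.

D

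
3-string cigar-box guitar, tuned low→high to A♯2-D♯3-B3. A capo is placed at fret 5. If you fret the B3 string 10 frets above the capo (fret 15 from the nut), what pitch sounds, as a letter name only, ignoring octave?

D

The capo raises the open B3 by 5 semitones to E4; fretting 10 more gives B3 + 5 + 10 = B3 + 15 semitones, landing on D.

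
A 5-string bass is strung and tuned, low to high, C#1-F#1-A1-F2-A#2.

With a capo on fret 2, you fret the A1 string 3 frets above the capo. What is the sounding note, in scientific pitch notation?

D2

The capo raises the open A1 by 2 semitones to B1; fretting 3 more gives A1 + 2 + 3 = A1 + 5 semitones = D2.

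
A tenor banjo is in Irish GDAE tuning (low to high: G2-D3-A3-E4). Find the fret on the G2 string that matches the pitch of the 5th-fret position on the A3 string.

A3 at fret 5 is A3 + 5 semitones = D4.
The open G2 string is 14 semitones below the open A3, so the same pitch on the G2 string lies at fret 5 + 14 = 19.

19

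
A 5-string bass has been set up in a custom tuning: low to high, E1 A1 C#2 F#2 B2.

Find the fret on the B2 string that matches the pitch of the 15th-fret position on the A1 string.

A1 at fret 15 is A1 + 15 semitones = C3.
The open B2 string is 14 semitones above the open A1, so the same pitch on the B2 string lies at fret 15 − 14 = 1.

1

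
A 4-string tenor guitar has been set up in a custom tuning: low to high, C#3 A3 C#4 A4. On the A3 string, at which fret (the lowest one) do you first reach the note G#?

11

From A3, count semitones up the chromatic scale until reaching G#: A–A#–B–C–…–F#–G–G# — 11 steps.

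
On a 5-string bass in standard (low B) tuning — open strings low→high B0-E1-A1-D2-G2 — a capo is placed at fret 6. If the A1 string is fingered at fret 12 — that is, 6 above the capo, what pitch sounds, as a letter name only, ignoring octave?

A

The capo raises the open A1 by 6 semitones to D#2; fretting 6 more gives A1 + 6 + 6 = A1 + 12 semitones, landing on A.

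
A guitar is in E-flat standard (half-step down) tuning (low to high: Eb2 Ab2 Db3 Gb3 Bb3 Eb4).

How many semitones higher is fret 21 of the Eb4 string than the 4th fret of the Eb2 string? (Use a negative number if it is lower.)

41 semitones

Eb4 at fret 21 → C6 (MIDI 84); Eb2 at fret 4 → G2 (MIDI 43).
84 − 43 = 41, so the two pitches are 41 semitones apart.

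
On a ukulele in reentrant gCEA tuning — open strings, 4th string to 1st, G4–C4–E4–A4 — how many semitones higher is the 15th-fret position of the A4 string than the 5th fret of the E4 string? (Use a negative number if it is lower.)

A4 at fret 15 → C6 (MIDI 84); E4 at fret 5 → A4 (MIDI 69).
84 − 69 = 15, so the two pitches are 15 semitones apart.

15 semitones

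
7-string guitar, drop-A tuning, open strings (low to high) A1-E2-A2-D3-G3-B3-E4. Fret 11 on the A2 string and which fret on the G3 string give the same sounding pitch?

Fret 11 on A2 is MIDI 45 + 11 = 56 (G#3). On the G3 string (open MIDI 55), that pitch is 56 − 55 = fret 1.

1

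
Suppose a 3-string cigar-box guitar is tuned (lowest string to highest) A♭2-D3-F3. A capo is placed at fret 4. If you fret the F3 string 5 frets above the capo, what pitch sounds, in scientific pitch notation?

The capo raises the open F3 by 4 semitones to A3; fretting 5 more gives F3 + 4 + 5 = F3 + 9 semitones = D4.

D4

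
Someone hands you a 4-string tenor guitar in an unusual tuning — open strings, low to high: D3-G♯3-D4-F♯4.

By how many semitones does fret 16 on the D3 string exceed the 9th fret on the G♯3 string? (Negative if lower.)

D3 at fret 16 → F♯4 (MIDI 66); G♯3 at fret 9 → F4 (MIDI 65).
66 − 65 = 1, so the two pitches are 1 semitone apart.

1 semitone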